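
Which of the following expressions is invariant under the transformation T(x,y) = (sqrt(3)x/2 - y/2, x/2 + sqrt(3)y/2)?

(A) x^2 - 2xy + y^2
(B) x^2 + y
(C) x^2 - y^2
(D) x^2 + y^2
D

An expression E(x,y) is invariant under T if E(T(x,y)) = E(x,y). Here T(x,y) = (sqrt(3)x/2 - y/2, x/2 + sqrt(3)y/2).
Substitute the transformed coordinates into each option and compare with the original:
(A) x^2 - 2xy + y^2  ->  (sqrt(3)x/2 - y/2)^2 - 2(sqrt(3)x/2 - y/2)(x/2 + sqrt(3)y/2) + (x/2 + sqrt(3)y/2)^2 = -sqrt(3)x^2/2 + x^2 - xy + sqrt(3)y^2/2 + y^2   [differs from x^2 - 2xy + y^2: not invariant]
(B) x^2 + y  ->  (sqrt(3)x/2 - y/2)^2 + (x/2 + sqrt(3)y/2) = 3x^2/4 - sqrt(3)xy/2 + x/2 + y^2/4 + sqrt(3)y/2   [differs from x^2 + y: not invariant]
(C) x^2 - y^2  ->  (sqrt(3)x/2 - y/2)^2 - (x/2 + sqrt(3)y/2)^2 = x^2/2 - sqrt(3)xy - y^2/2   [differs from x^2 - y^2: not invariant]
(D) x^2 + y^2  ->  (sqrt(3)x/2 - y/2)^2 + (x/2 + sqrt(3)y/2)^2 = x^2 + y^2   [equals x^2 + y^2: invariant]

Only option (D), x^2 + y^2, is unchanged by the transformation.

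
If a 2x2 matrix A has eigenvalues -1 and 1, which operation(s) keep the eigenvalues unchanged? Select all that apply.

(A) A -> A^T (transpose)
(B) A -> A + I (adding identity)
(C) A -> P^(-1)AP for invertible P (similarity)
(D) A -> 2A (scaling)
A and C

Eigenvalues are preserved by:
1. Similarity transformations: A -> P^(-1)AP (same characteristic polynomial)
2. Transpose: A^T has the same eigenvalues as A

Eigenvalues are NOT preserved by:
- Adding identity: eigenvalues become -1+1, 1+1
- Scaling: eigenvalues become -2, 2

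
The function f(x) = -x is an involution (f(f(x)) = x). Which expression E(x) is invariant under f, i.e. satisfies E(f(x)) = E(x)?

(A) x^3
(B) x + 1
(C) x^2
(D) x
C

Replace x by f(x) = -x in each option and simplify. As a quick numerical cross-check, also compare E(4) with E(f(4)) = E(-4).

(A) x^3  ->  (-x)^3 = -x^3; check: E(4) = 64 but E(-4) = -64.   [not invariant]
(B) x + 1  ->  (-x) + 1 = 1 - x; check: E(4) = 5 but E(-4) = -3.   [not invariant]
(C) x^2  ->  (-x)^2, which simplifies back to x^2; check: E(4) = 16, E(-4) = 16.   [invariant]
(D) x  ->  (-x) = -x; check: E(4) = 4 but E(-4) = -4.   [not invariant]

Only (C) is unchanged. E is symmetric under swapping x with f(x) = -x, which is exactly what an involution does.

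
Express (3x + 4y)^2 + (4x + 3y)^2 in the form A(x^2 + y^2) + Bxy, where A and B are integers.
25(x^2 + y^2) + 48xy

Expanding: (3x + 4y)^2 = 9x^2 + 24xy + 16y^2
(4x + 3y)^2 = 16x^2 + 24xy + 9y^2
Sum = (9+16)(x^2+y^2) + 48xy = 25(x^2 + y^2) + 48xy
This is symmetric in x and y.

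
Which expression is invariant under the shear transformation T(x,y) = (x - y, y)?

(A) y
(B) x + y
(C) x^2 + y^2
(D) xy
A

Under the shear T(x,y) = (x - y, y):
Substitute the transformed coordinates into each option and compare with the original:
(A) y  ->  (y) = y   [equals y: invariant]
(B) x + y  ->  (x - y) + (y) = x   [differs from x + y: not invariant]
(C) x^2 + y^2  ->  (x - y)^2 + (y)^2 = x^2 - 2xy + 2y^2   [differs from x^2 + y^2: not invariant]
(D) xy  ->  (x - y)(y) = xy - y^2   [differs from xy: not invariant]

Only option (A), y, is unchanged by the transformation.
A horizontal shear moves points parallel to the x-axis, so the y-coordinate (and any function of y alone) is unchanged.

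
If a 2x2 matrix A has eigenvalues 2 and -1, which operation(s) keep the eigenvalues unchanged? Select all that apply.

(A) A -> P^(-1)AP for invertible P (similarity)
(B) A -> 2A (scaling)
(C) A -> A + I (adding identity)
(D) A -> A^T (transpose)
A and D

Eigenvalues are preserved by:
1. Similarity transformations: A -> P^(-1)AP (same characteristic polynomial)
2. Transpose: A^T has the same eigenvalues as A

Eigenvalues are NOT preserved by:
- Adding identity: eigenvalues become 2+1, -1+1
- Scaling: eigenvalues become 4, -2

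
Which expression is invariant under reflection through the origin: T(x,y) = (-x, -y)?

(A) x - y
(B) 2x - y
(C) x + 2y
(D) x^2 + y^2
D

The map is reflection through the origin: T(x,y) = (-x, -y).
Substitute the transformed coordinates into each option and compare with the original:
(A) x - y  ->  (-x) - (-y) = -x + y   [differs from x - y: not invariant]
(B) 2x - y  ->  2(-x) - (-y) = -2x + y   [differs from 2x - y: not invariant]
(C) x + 2y  ->  (-x) + 2(-y) = -x - 2y   [differs from x + 2y: not invariant]
(D) x^2 + y^2  ->  (-x)^2 + (-y)^2 = x^2 + y^2   [equals x^2 + y^2: invariant]

Only option (D), x^2 + y^2, is unchanged by the transformation.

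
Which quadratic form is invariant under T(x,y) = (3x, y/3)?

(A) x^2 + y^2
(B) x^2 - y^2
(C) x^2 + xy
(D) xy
D

T multiplies x by 3 and divides y by 3.
Substitute the transformed coordinates into each option and compare with the original:
(A) x^2 + y^2  ->  (3x)^2 + (y/3)^2 = 9x^2 + y^2/9   [differs from x^2 + y^2: not invariant]
(B) x^2 - y^2  ->  (3x)^2 - (y/3)^2 = 9x^2 - y^2/9   [differs from x^2 - y^2: not invariant]
(C) x^2 + xy  ->  (3x)^2 + (3x)(y/3) = 9x^2 + xy   [differs from x^2 + xy: not invariant]
(D) xy  ->  (3x)(y/3) = xy   [equals xy: invariant]

Only option (D), xy, is unchanged by the transformation.
The factors 3 and 1/3 cancel only in the pure product xy.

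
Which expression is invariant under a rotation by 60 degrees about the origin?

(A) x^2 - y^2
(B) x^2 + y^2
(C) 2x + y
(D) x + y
B

A rotation by 60 degrees sends (x, y) to (x/2 - sqrt(3)y/2, sqrt(3)x/2 + y/2).
Substitute the transformed coordinates into each option and compare with the original:
(A) x^2 - y^2  ->  (x/2 - sqrt(3)y/2)^2 - (sqrt(3)x/2 + y/2)^2 = -x^2/2 - sqrt(3)xy + y^2/2   [differs from x^2 - y^2: not invariant]
(B) x^2 + y^2  ->  (x/2 - sqrt(3)y/2)^2 + (sqrt(3)x/2 + y/2)^2 = x^2 + y^2   [equals x^2 + y^2: invariant]
(C) 2x + y  ->  2(x/2 - sqrt(3)y/2) + (sqrt(3)x/2 + y/2) = sqrt(3)x/2 + x - sqrt(3)y + y/2   [differs from 2x + y: not invariant]
(D) x + y  ->  (x/2 - sqrt(3)y/2) + (sqrt(3)x/2 + y/2) = x/2 + sqrt(3)x/2 - sqrt(3)y/2 + y/2   [differs from x + y: not invariant]

Only option (B), x^2 + y^2, is unchanged by the transformation.
Geometrically, x^2 + y^2 is the squared distance from the origin, which every rotation about the origin preserves.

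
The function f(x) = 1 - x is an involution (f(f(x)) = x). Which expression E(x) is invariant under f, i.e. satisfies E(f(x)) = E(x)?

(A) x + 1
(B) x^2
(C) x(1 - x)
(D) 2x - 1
C

Replace x by f(x) = 1 - x in each option and simplify. As a quick numerical cross-check, also compare E(3) with E(f(3)) = E(-2).

(A) x + 1  ->  (1 - x) + 1 = 2 - x; check: E(3) = 4 but E(-2) = -1.   [not invariant]
(B) x^2  ->  (1 - x)^2 = (x - 1)^2; check: E(3) = 9 but E(-2) = 4.   [not invariant]
(C) x(1 - x)  ->  (1 - x)(1 - (1 - x)), which simplifies back to x(1 - x); check: E(3) = -6, E(-2) = -6.   [invariant]
(D) 2x - 1  ->  2(1 - x) - 1 = 1 - 2x; check: E(3) = 5 but E(-2) = -5.   [not invariant]

Only (C) is unchanged. E is symmetric under swapping x with f(x) = 1 - x, which is exactly what an involution does.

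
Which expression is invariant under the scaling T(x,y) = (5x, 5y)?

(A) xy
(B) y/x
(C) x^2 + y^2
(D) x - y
B

Under the uniform scaling T(x,y) = (5x, 5y):
Substitute the transformed coordinates into each option and compare with the original:
(A) xy  ->  (5x)(5y) = 25xy   [differs from xy: not invariant]
(B) y/x  ->  (5y)/(5x) = y/x   [equals y/x: invariant]
(C) x^2 + y^2  ->  (5x)^2 + (5y)^2 = 25x^2 + 25y^2   [differs from x^2 + y^2: not invariant]
(D) x - y  ->  (5x) - (5y) = 5x - 5y   [differs from x - y: not invariant]

Only option (B), y/x, is unchanged by the transformation.
The common factor 5 cancels in a ratio of coordinates, while sums, products and sums of squares pick up factors of 5 or 25.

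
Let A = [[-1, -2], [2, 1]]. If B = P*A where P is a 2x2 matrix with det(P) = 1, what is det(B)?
3

By the multiplicative property of determinants, det(B) = det(P*A) = det(P) * det(A) = det(A),
so the determinant is invariant under multiplication by any determinant-1 matrix; we just need det(A).

det(A) = (-1)(1) - (-2)(2) = -1 - (-4) = 3

Therefore det(B) = 1 * 3 = 3.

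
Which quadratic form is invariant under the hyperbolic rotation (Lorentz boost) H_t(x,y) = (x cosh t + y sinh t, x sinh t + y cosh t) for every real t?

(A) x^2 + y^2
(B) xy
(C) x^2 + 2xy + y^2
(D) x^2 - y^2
D

Write x' = x cosh t + y sinh t, y' = x sinh t + y cosh t and substitute into each option:
(A) x^2 + y^2: (x cosh t + y sinh t)^2 + (x sinh t + y cosh t)^2 = (x^2 + y^2)(cosh^2 t + sinh^2 t) + 4xy sinh t cosh t = (x^2 + y^2) cosh 2t + 2xy sinh 2t   [not invariant for t != 0]
(B) xy: (x cosh t + y sinh t)(x sinh t + y cosh t) = xy(cosh^2 t + sinh^2 t) + (x^2 + y^2) sinh t cosh t = xy cosh 2t + (x^2 + y^2)(sinh 2t)/2   [not invariant for t != 0]
(C) x^2 + 2xy + y^2: (x' + y')^2 with x' + y' = (x + y)(cosh t + sinh t) = (x + y)e^t, so it becomes (x + y)^2 e^(2t)   [not invariant for t != 0]
(D) x^2 - y^2: (x cosh t + y sinh t)^2 - (x sinh t + y cosh t)^2 = x^2(cosh^2 t - sinh^2 t) + 2xy(cosh t sinh t - sinh t cosh t) + y^2(sinh^2 t - cosh^2 t) = x^2 - y^2   [invariant, using cosh^2 t - sinh^2 t = 1]

Only (D) x^2 - y^2 is unchanged; it is the Minkowski form preserved by Lorentz boosts, just as x^2 + y^2 is preserved by ordinary rotations.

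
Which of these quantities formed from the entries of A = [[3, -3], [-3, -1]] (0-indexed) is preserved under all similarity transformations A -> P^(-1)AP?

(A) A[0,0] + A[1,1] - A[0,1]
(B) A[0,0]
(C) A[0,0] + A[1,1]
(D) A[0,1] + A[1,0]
C

A[0,0] + A[1,1] is the trace of A. By the cyclic property of the trace, tr(P^(-1)AP) = tr(APP^(-1)) = tr(A), so it is the same for every matrix similar to A.

The other combinations are not similarity invariants. For example, take P = [[2, 1], [1, 1]] (det P = 1), so P^(-1) = [[1, -1], [-1, 2]] and
B = P^(-1)AP = [[10, 4], [-17, -8]].
Evaluating each option on A and on B:
(A) A[0,0] + A[1,1] - A[0,1]: 5 for A, -2 for B -> changes
(B) A[0,0]: 3 for A, 10 for B -> changes
(C) A[0,0] + A[1,1]: 2 for A, 2 for B -> unchanged
(D) A[0,1] + A[1,0]: -6 for A, -13 for B -> changes

Only (C) A[0,0] + A[1,1] = 2 survives (and it does so for every P, not just this one), so it is the invariant.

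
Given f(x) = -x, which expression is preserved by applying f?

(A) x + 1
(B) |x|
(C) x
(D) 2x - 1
B

For f(x) = -x:
Applying f replaces x by -x. Since |-x| = |x|, the absolute value is unchanged by f, whereas x -> -x, 2x - 1 -> -2x - 1 and x + 1 -> -x + 1 all change.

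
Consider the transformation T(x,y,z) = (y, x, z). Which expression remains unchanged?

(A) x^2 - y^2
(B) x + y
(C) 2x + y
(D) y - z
B

Apply T(x,y,z) = (y, x, z) to each option, i.e. replace (x, y, z) by the transformed coordinates.
Substitute the transformed coordinates into each option and compare with the original:
(A) x^2 - y^2  ->  (y)^2 - (x)^2 = -x^2 + y^2   [differs from x^2 - y^2: not invariant]
(B) x + y  ->  (y) + (x) = x + y   [equals x + y: invariant]
(C) 2x + y  ->  2(y) + (x) = x + 2y   [differs from 2x + y: not invariant]
(D) y - z  ->  (x) - (z) = x - z   [differs from y - z: not invariant]

Only option (B), x + y, is unchanged by the transformation.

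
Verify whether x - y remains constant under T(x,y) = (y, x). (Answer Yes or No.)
No

Substitute T(x,y) = (y, x) into the expression and compare with the original.

Original: x - y
After applying T: (y) - (x) = -x + y

This differs from the original x - y (difference: -2x + 2y), so the expression is NOT invariant.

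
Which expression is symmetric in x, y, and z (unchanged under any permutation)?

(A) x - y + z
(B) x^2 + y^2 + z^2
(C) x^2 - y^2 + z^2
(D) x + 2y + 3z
B

A symmetric expression is unchanged when the variables are permuted; here the transformation to test is the swap (x, y) -> (y, x).
A symmetric expression must survive every permutation; the single swap x <-> y already eliminates the distractors, and the keyed expression is also unchanged by x <-> z and y <-> z (each variable enters it in exactly the same way).
Substitute the transformed coordinates into each option and compare with the original:
(A) x - y + z  ->  (y) - (x) + z = -x + y + z   [differs from x - y + z: not invariant]
(B) x^2 + y^2 + z^2  ->  (y)^2 + (x)^2 + z^2 = x^2 + y^2 + z^2   [equals x^2 + y^2 + z^2: invariant]
(C) x^2 - y^2 + z^2  ->  (y)^2 - (x)^2 + z^2 = -x^2 + y^2 + z^2   [differs from x^2 - y^2 + z^2: not invariant]
(D) x + 2y + 3z  ->  (y) + 2(x) + 3z = 2x + y + 3z   [differs from x + 2y + 3z: not invariant]

Only option (B), x^2 + y^2 + z^2, is unchanged by the transformation.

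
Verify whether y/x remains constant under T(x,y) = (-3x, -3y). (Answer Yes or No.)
Yes

Substitute T(x,y) = (-3x, -3y) into the expression and compare with the original.

Original: y/x
After applying T: (-3y)/(-3x) = y/x

This is identical to the original y/x, so the expression is invariant.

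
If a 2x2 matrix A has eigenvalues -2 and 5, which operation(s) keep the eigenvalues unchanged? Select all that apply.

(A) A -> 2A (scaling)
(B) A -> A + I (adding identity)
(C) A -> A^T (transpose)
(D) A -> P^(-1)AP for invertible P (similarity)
C and D

Eigenvalues are preserved by:
1. Similarity transformations: A -> P^(-1)AP (same characteristic polynomial)
2. Transpose: A^T has the same eigenvalues as A

Eigenvalues are NOT preserved by:
- Adding identity: eigenvalues become -2+1, 5+1
- Scaling: eigenvalues become -4, 10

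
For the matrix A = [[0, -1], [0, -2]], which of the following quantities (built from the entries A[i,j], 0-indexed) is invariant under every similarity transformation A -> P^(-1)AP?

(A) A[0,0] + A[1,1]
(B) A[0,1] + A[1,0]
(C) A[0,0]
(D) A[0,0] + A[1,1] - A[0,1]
A

A[0,0] + A[1,1] is the trace of A. By the cyclic property of the trace, tr(P^(-1)AP) = tr(APP^(-1)) = tr(A), so it is the same for every matrix similar to A.

The other combinations are not similarity invariants. For example, take P = [[2, 1], [1, 1]] (det P = 1), so P^(-1) = [[1, -1], [-1, 2]] and
B = P^(-1)AP = [[1, 1], [-3, -3]].
Evaluating each option on A and on B:
(A) A[0,0] + A[1,1]: -2 for A, -2 for B -> unchanged
(B) A[0,1] + A[1,0]: -1 for A, -2 for B -> changes
(C) A[0,0]: 0 for A, 1 for B -> changes
(D) A[0,0] + A[1,1] - A[0,1]: -1 for A, -3 for B -> changes

Only (A) A[0,0] + A[1,1] = -2 survives (and it does so for every P, not just this one), so it is the invariant.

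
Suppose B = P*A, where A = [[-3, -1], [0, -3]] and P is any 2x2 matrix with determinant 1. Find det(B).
9

By the multiplicative property of determinants, det(B) = det(P*A) = det(P) * det(A) = det(A),
so the determinant is invariant under multiplication by any determinant-1 matrix; we just need det(A).

det(A) = (-3)(-3) - (-1)(0) = 9 - 0 = 9

Therefore det(B) = 1 * 9 = 9.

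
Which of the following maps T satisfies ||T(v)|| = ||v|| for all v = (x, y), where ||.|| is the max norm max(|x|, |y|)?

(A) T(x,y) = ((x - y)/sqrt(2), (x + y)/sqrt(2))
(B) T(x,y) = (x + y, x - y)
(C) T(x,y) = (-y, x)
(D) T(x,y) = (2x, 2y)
C

A transformation preserves a norm if ||T(v)|| = ||v|| for every v; a single vector where the norm changes rules an option out.

(A) T(x,y) = ((x - y)/sqrt(2), (x + y)/sqrt(2)): v = (1, 0) has norm max(|1|, |0|) = 1, but T(v) = (sqrt(2)/2, sqrt(2)/2) has norm sqrt(2)/2 -- not preserved.
(B) T(x,y) = (x + y, x - y): v = (1, 1) has norm max(|1|, |1|) = 1, but T(v) = (2, 0) has norm 2 -- not preserved.
(C) T(x,y) = (-y, x): preserves the norm -- it only permutes the coordinates and/or flips signs, which leaves max(|x|, |y|) unchanged.
(D) T(x,y) = (2x, 2y): v = (1, 0) has norm max(|1|, |0|) = 1, but T(v) = (2, 0) has norm 2 -- not preserved.

Therefore the answer is (C).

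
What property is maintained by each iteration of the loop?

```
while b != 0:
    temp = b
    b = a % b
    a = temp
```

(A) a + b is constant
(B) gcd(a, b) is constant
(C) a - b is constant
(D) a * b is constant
B

A loop invariant must hold before the first iteration and be re-established by every execution of the body.

(B) gcd(a, b) is constant: One iteration replaces (a, b) by (b, a mod b). Since a mod b = a - q*b for an integer q, any common divisor of a and b divides b and a mod b, and conversely; hence gcd(b, a mod b) = gcd(a, b). For instance (23, 6) -> (6, 5) keeps gcd = 1. At exit b = 0 and a = gcd of the original inputs.

The other options fail:
(A) a + b is constant: e.g. (a, b) = (23, 6) -> (6, 5): the sum goes from 29 to 11.
(C) a - b is constant: e.g. (a, b) = (23, 6) -> (6, 5): the difference goes from 17 to 1.
(D) a * b is constant: e.g. (a, b) = (23, 6) -> (6, 5): the product goes from 138 to 30.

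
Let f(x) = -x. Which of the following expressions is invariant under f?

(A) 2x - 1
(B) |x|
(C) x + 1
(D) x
B

For f(x) = -x:
Applying f replaces x by -x. Since |-x| = |x|, the absolute value is unchanged by f, whereas x -> -x, 2x - 1 -> -2x - 1 and x + 1 -> -x + 1 all change.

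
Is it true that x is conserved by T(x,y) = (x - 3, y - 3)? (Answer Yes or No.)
No

Substitute T(x,y) = (x - 3, y - 3) into the expression and compare with the original.

Original: x
After applying T: (x - 3) = x - 3

This differs from the original x (difference: -3), so the expression is NOT invariant.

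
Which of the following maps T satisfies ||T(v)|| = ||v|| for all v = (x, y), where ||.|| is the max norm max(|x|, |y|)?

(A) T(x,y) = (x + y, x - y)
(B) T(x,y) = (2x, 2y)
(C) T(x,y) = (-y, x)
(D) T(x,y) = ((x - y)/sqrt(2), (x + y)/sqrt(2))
C

A transformation preserves a norm if ||T(v)|| = ||v|| for every v; a single vector where the norm changes rules an option out.

(A) T(x,y) = (x + y, x - y): v = (1, 1) has norm max(|1|, |1|) = 1, but T(v) = (2, 0) has norm 2 -- not preserved.
(B) T(x,y) = (2x, 2y): v = (1, 0) has norm max(|1|, |0|) = 1, but T(v) = (2, 0) has norm 2 -- not preserved.
(C) T(x,y) = (-y, x): preserves the norm -- it only permutes the coordinates and/or flips signs, which leaves max(|x|, |y|) unchanged.
(D) T(x,y) = ((x - y)/sqrt(2), (x + y)/sqrt(2)): v = (1, 0) has norm max(|1|, |0|) = 1, but T(v) = (sqrt(2)/2, sqrt(2)/2) has norm sqrt(2)/2 -- not preserved.

Therefore the answer is (C).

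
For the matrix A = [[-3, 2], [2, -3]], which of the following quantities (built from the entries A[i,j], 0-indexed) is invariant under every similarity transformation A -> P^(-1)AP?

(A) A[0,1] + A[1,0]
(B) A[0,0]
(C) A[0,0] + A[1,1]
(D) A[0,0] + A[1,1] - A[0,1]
C

A[0,0] + A[1,1] is the trace of A. By the cyclic property of the trace, tr(P^(-1)AP) = tr(APP^(-1)) = tr(A), so it is the same for every matrix similar to A.

The other combinations are not similarity invariants. For example, take P = [[1, 2], [0, 1]] (det P = 1), so P^(-1) = [[1, -2], [0, 1]] and
B = P^(-1)AP = [[-7, -6], [2, 1]].
Evaluating each option on A and on B:
(A) A[0,1] + A[1,0]: 4 for A, -4 for B -> changes
(B) A[0,0]: -3 for A, -7 for B -> changes
(C) A[0,0] + A[1,1]: -6 for A, -6 for B -> unchanged
(D) A[0,0] + A[1,1] - A[0,1]: -8 for A, 0 for B -> changes

Only (C) A[0,0] + A[1,1] = -6 survives (and it does so for every P, not just this one), so it is the invariant.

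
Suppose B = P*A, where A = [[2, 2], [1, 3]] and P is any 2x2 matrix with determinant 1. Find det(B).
4

By the multiplicative property of determinants, det(B) = det(P*A) = det(P) * det(A) = det(A),
so the determinant is invariant under multiplication by any determinant-1 matrix; we just need det(A).

det(A) = (2)(3) - (2)(1) = 6 - 2 = 4

Therefore det(B) = 1 * 4 = 4.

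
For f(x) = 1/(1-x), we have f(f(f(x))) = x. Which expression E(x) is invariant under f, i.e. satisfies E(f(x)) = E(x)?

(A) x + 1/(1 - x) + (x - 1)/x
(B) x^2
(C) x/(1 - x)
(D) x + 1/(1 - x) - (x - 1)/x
A

Replace x by f(x) = 1/(1 - x) in each option and simplify. As a quick numerical cross-check, also compare E(4) with E(f(4)) = E(-1/3).

(A) x + 1/(1 - x) + (x - 1)/x  ->  (1/(1 - x)) + 1/(1 - (1/(1 - x))) + ((1/(1 - x)) - 1)/(1/(1 - x)), which simplifies back to x + 1/(1 - x) + (x - 1)/x; check: E(4) = 53/12, E(-1/3) = 53/12.   [invariant]
(B) x^2  ->  (1/(1 - x))^2 = (x - 1)^(-2); check: E(4) = 16 but E(-1/3) = 1/9.   [not invariant]
(C) x/(1 - x)  ->  (1/(1 - x))/(1 - (1/(1 - x))) = -1/x; check: E(4) = -4/3 but E(-1/3) = -1/4.   [not invariant]
(D) x + 1/(1 - x) - (x - 1)/x  ->  (1/(1 - x)) + 1/(1 - (1/(1 - x))) - ((1/(1 - x)) - 1)/(1/(1 - x)) = (x^2(1 - x) - x + (x - 1)^2)/(x(x - 1)); check: E(4) = 35/12 but E(-1/3) = -43/12.   [not invariant]

Only (A) is unchanged. Indeed f(f(x)) = 1/(1 - 1/(1-x)) = (1-x)/(-x) = (x-1)/x, so E(x) = x + f(x) + f(f(x)) is the sum over the whole 3-cycle; applying f just permutes the three terms cyclically (x -> f(x) -> f(f(x)) -> x), leaving the sum unchanged.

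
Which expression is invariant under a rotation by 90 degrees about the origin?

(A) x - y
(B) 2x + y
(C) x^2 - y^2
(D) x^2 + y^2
D

A rotation by 90 degrees sends (x, y) to (-y, x).
Substitute the transformed coordinates into each option and compare with the original:
(A) x - y  ->  (-y) - (x) = -x - y   [differs from x - y: not invariant]
(B) 2x + y  ->  2(-y) + (x) = x - 2y   [differs from 2x + y: not invariant]
(C) x^2 - y^2  ->  (-y)^2 - (x)^2 = -x^2 + y^2   [differs from x^2 - y^2: not invariant]
(D) x^2 + y^2  ->  (-y)^2 + (x)^2 = x^2 + y^2   [equals x^2 + y^2: invariant]

Only option (D), x^2 + y^2, is unchanged by the transformation.
Geometrically, x^2 + y^2 is the squared distance from the origin, which every rotation about the origin preserves.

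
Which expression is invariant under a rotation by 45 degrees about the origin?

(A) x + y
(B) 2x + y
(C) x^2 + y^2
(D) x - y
C

A rotation by 45 degrees sends (x, y) to (sqrt(2)x/2 - sqrt(2)y/2, sqrt(2)x/2 + sqrt(2)y/2).
Substitute the transformed coordinates into each option and compare with the original:
(A) x + y  ->  (sqrt(2)x/2 - sqrt(2)y/2) + (sqrt(2)x/2 + sqrt(2)y/2) = sqrt(2)x   [differs from x + y: not invariant]
(B) 2x + y  ->  2(sqrt(2)x/2 - sqrt(2)y/2) + (sqrt(2)x/2 + sqrt(2)y/2) = 3sqrt(2)x/2 - sqrt(2)y/2   [differs from 2x + y: not invariant]
(C) x^2 + y^2  ->  (sqrt(2)x/2 - sqrt(2)y/2)^2 + (sqrt(2)x/2 + sqrt(2)y/2)^2 = x^2 + y^2   [equals x^2 + y^2: invariant]
(D) x - y  ->  (sqrt(2)x/2 - sqrt(2)y/2) - (sqrt(2)x/2 + sqrt(2)y/2) = -sqrt(2)y   [differs from x - y: not invariant]

Only option (C), x^2 + y^2, is unchanged by the transformation.
Geometrically, x^2 + y^2 is the squared distance from the origin, which every rotation about the origin preserves.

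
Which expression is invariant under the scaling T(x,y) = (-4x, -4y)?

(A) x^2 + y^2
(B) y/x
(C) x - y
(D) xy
B

Under the uniform scaling T(x,y) = (-4x, -4y):
Substitute the transformed coordinates into each option and compare with the original:
(A) x^2 + y^2  ->  (-4x)^2 + (-4y)^2 = 16x^2 + 16y^2   [differs from x^2 + y^2: not invariant]
(B) y/x  ->  (-4y)/(-4x) = y/x   [equals y/x: invariant]
(C) x - y  ->  (-4x) - (-4y) = -4x + 4y   [differs from x - y: not invariant]
(D) xy  ->  (-4x)(-4y) = 16xy   [differs from xy: not invariant]

Only option (B), y/x, is unchanged by the transformation.
The common factor -4 cancels in a ratio of coordinates, while sums, products and sums of squares pick up factors of -4 or 16.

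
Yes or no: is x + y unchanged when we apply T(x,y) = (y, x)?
Yes

Substitute T(x,y) = (y, x) into the expression and compare with the original.

Original: x + y
After applying T: (y) + (x) = x + y

This is identical to the original x + y, so the expression is invariant.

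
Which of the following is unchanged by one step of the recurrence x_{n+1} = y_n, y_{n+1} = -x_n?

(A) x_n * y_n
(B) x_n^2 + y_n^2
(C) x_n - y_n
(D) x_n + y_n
B

For the recurrence x_{n+1} = y_n, y_{n+1} = -x_n:

x_{n+1}^2 + y_{n+1}^2 = y_n^2 + (-x_n)^2 = x_n^2 + y_n^2
The sum of squares is conserved (like energy in a harmonic oscillator).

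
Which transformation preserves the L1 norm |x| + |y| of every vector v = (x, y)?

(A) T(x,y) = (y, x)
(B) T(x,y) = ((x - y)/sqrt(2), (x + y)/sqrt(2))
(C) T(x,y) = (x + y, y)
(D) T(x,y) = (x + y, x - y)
A

A transformation preserves a norm if ||T(v)|| = ||v|| for every v; a single vector where the norm changes rules an option out.

(A) T(x,y) = (y, x): preserves the norm -- it only permutes the coordinates and/or flips signs, which leaves |x| + |y| unchanged.
(B) T(x,y) = ((x - y)/sqrt(2), (x + y)/sqrt(2)): v = (1, 0) has norm |1| + |0| = 1, but T(v) = (sqrt(2)/2, sqrt(2)/2) has norm sqrt(2) -- not preserved.
(C) T(x,y) = (x + y, y): v = (0, 1) has norm |0| + |1| = 1, but T(v) = (1, 1) has norm 2 -- not preserved.
(D) T(x,y) = (x + y, x - y): v = (1, 0) has norm |1| + |0| = 1, but T(v) = (1, 1) has norm 2 -- not preserved.

Therefore the answer is (A).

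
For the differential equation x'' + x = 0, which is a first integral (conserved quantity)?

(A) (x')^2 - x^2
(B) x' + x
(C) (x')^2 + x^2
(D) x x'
C

A first integral I satisfies dI/dt = 0 along every solution. Differentiate each option and use the equation of motion:
(A) d/dt[(x')^2 - x^2] = 2x'x'' - 2x x' = -4x x', not identically 0
(B) d/dt[x' + x] = x'' + x' = -x + x', not identically 0
(C) d/dt[(x')^2 + x^2] = 2x'x'' + 2x x' = 2x'(-x) + 2x x' = 0
(D) d/dt[x x'] = (x')^2 + x x'' = (x')^2 - x^2, not identically 0

Only (C) has zero time-derivative. So the energy-like quantity (x')^2 + x^2 is the first integral.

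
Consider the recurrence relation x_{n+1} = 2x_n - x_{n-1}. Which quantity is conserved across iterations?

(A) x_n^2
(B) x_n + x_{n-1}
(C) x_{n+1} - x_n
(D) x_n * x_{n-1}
C

For the recurrence x_{n+1} = 2x_n - x_{n-1}:

If x_{n+1} = 2x_n - x_{n-1}, then:
x_{n+1} - x_n = x_n - x_{n-1}
The first difference is constant throughout the sequence.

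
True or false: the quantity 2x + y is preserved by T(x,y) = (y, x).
False

Substitute T(x,y) = (y, x) into the expression and compare with the original.

Original: 2x + y
After applying T: 2(y) + (x) = x + 2y

This differs from the original 2x + y (difference: -x + y), so the expression is NOT invariant.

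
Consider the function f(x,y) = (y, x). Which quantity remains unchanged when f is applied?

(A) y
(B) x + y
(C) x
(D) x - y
B

For f(x,y) = (y, x):
After applying f: x' = y, y' = x. So x' + y' = y + x = x + y.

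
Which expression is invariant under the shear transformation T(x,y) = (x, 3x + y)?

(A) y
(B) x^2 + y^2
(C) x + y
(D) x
D

Under the shear T(x,y) = (x, 3x + y):
Substitute the transformed coordinates into each option and compare with the original:
(A) y  ->  (3x + y) = 3x + y   [differs from y: not invariant]
(B) x^2 + y^2  ->  (x)^2 + (3x + y)^2 = 10x^2 + 6xy + y^2   [differs from x^2 + y^2: not invariant]
(C) x + y  ->  (x) + (3x + y) = 4x + y   [differs from x + y: not invariant]
(D) x  ->  (x) = x   [equals x: invariant]

Only option (D), x, is unchanged by the transformation.
A vertical shear moves points parallel to the y-axis, so the x-coordinate (and any function of x alone) is unchanged.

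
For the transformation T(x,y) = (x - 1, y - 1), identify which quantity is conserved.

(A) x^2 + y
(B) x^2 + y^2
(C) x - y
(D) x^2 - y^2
C

An expression E(x,y) is invariant under T if E(T(x,y)) = E(x,y). Here T(x,y) = (x - 1, y - 1).
Substitute the transformed coordinates into each option and compare with the original:
(A) x^2 + y  ->  (x - 1)^2 + (y - 1) = x^2 - 2x + y   [differs from x^2 + y: not invariant]
(B) x^2 + y^2  ->  (x - 1)^2 + (y - 1)^2 = x^2 - 2x + y^2 - 2y + 2   [differs from x^2 + y^2: not invariant]
(C) x - y  ->  (x - 1) - (y - 1) = x - y   [equals x - y: invariant]
(D) x^2 - y^2  ->  (x - 1)^2 - (y - 1)^2 = x^2 - 2x - y^2 + 2y   [differs from x^2 - y^2: not invariant]

Only option (C), x - y, is unchanged by the transformation.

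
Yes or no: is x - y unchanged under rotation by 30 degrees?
No

Applying rotation by 30 degrees: x' = x*cos(30 degrees) - y*sin(30 degrees) = sqrt(3)x/2 - y/2, y' = x*sin(30 degrees) + y*cos(30 degrees) = x/2 + sqrt(3)y/2

Substituting into x - y:
(sqrt(3)x/2 - y/2) - (x/2 + sqrt(3)y/2)
= -x/2 + sqrt(3)x/2 - sqrt(3)y/2 - y/2

This differs from the original expression x - y, so it is NOT invariant.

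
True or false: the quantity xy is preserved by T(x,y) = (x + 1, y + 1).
False

Substitute T(x,y) = (x + 1, y + 1) into the expression and compare with the original.

Original: xy
After applying T: (x + 1)(y + 1) = xy + x + y + 1

This differs from the original xy (difference: x + y + 1), so the expression is NOT invariant.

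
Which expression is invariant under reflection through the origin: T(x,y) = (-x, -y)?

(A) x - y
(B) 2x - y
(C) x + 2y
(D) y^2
D

The map is reflection through the origin: T(x,y) = (-x, -y).
Substitute the transformed coordinates into each option and compare with the original:
(A) x - y  ->  (-x) - (-y) = -x + y   [differs from x - y: not invariant]
(B) 2x - y  ->  2(-x) - (-y) = -2x + y   [differs from 2x - y: not invariant]
(C) x + 2y  ->  (-x) + 2(-y) = -x - 2y   [differs from x + 2y: not invariant]
(D) y^2  ->  (-y)^2 = y^2   [equals y^2: invariant]

Only option (D), y^2, is unchanged by the transformation.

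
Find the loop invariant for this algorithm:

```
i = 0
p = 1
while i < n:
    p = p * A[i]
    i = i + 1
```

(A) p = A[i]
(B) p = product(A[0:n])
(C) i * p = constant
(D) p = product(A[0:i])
D

A loop invariant must hold before the first iteration and be re-established by every execution of the body.

(D) p = product(A[0:i]): Initially i = 0 and p = 1 = product of the empty slice A[0:0]. If p = product(A[0:i]) holds at the top of an iteration, the body sets p to product(A[0:i]) * A[i] = product(A[0:i+1]) and then i to i+1, so the property is restored. At exit i = n, giving p = product(A[0:n]).

The other options fail:
(A) p = A[i]: after the first iteration p = A[0] but i = 1; in general p is a product of several elements, not a single one.
(B) p = product(A[0:n]): false before the loop (p = 1, not the full product) -- it only becomes true at exit.
(C) i * p = constant: initially i * p = 0, but after one iteration it is 1 * A[0], which is nonzero in general.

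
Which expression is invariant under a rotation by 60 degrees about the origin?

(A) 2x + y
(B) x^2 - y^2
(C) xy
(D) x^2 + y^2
D

A rotation by 60 degrees sends (x, y) to (x/2 - sqrt(3)y/2, sqrt(3)x/2 + y/2).
Substitute the transformed coordinates into each option and compare with the original:
(A) 2x + y  ->  2(x/2 - sqrt(3)y/2) + (sqrt(3)x/2 + y/2) = sqrt(3)x/2 + x - sqrt(3)y + y/2   [differs from 2x + y: not invariant]
(B) x^2 - y^2  ->  (x/2 - sqrt(3)y/2)^2 - (sqrt(3)x/2 + y/2)^2 = -x^2/2 - sqrt(3)xy + y^2/2   [differs from x^2 - y^2: not invariant]
(C) xy  ->  (x/2 - sqrt(3)y/2)(sqrt(3)x/2 + y/2) = sqrt(3)x^2/4 - xy/2 - sqrt(3)y^2/4   [differs from xy: not invariant]
(D) x^2 + y^2  ->  (x/2 - sqrt(3)y/2)^2 + (sqrt(3)x/2 + y/2)^2 = x^2 + y^2   [equals x^2 + y^2: invariant]

Only option (D), x^2 + y^2, is unchanged by the transformation.
Geometrically, x^2 + y^2 is the squared distance from the origin, which every rotation about the origin preserves.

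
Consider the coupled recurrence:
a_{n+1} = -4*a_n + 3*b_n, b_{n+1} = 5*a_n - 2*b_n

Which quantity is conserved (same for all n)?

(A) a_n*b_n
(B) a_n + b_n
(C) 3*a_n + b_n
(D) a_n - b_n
B

Replace a_n by a_{n+1} = -4*a_n + 3*b_n and b_n by b_{n+1} = 5*a_n - 2*b_n in each option and simplify:
(A) a_n*b_n  ->  (-4*a_n + 3*b_n)*(5*a_n - 2*b_n) = -20*a_n^2 + 23*a_n*b_n - 6*b_n^2   [not conserved]
(B) a_n + b_n  ->  (-4*a_n + 3*b_n) + (5*a_n - 2*b_n) = a_n + b_n   [conserved]
(C) 3*a_n + b_n  ->  3*(-4*a_n + 3*b_n) + (5*a_n - 2*b_n) = -7*a_n + 7*b_n   [not conserved]
(D) a_n - b_n  ->  (-4*a_n + 3*b_n) - (5*a_n - 2*b_n) = -9*a_n + 5*b_n   [not conserved]

Only (B) a_n + b_n returns to itself after one step, so it is the conserved quantity.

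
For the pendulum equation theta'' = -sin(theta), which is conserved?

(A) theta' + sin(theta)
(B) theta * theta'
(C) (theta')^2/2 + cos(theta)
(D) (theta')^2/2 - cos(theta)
D

A first integral I satisfies dI/dt = 0 along every solution. Differentiate each option and use the equation of motion:
(A) d/dt[theta' + sin(theta)] = theta'' + cos(theta) theta' = -sin(theta) + theta' cos(theta), not identically 0
(B) d/dt[theta * theta'] = (theta')^2 + theta theta'' = (theta')^2 - theta sin(theta), not identically 0
(C) d/dt[(theta')^2/2 + cos(theta)] = theta' theta'' - sin(theta) theta' = -2 theta' sin(theta), not identically 0
(D) d/dt[(theta')^2/2 - cos(theta)] = theta' theta'' + sin(theta) theta' = theta'(-sin(theta)) + theta' sin(theta) = 0

Only (D) has zero time-derivative. This is the total energy: kinetic (theta')^2/2 plus potential -cos(theta).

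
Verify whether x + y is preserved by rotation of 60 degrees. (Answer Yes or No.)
No

Applying rotation by 60 degrees: x' = x*cos(60 degrees) - y*sin(60 degrees) = x/2 - sqrt(3)y/2, y' = x*sin(60 degrees) + y*cos(60 degrees) = sqrt(3)x/2 + y/2

Substituting into x + y:
(x/2 - sqrt(3)y/2) + (sqrt(3)x/2 + y/2)
= x/2 + sqrt(3)x/2 - sqrt(3)y/2 + y/2

This differs from the original expression x + y, so it is NOT invariant.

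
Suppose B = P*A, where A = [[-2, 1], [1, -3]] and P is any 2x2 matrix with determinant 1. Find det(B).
5

By the multiplicative property of determinants, det(B) = det(P*A) = det(P) * det(A) = det(A),
so the determinant is invariant under multiplication by any determinant-1 matrix; we just need det(A).

det(A) = (-2)(-3) - (1)(1) = 6 - 1 = 5

Therefore det(B) = 1 * 5 = 5.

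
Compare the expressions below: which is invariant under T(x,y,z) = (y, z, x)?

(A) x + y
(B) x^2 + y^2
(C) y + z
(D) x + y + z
D

Apply T(x,y,z) = (y, z, x) to each option, i.e. replace (x, y, z) by the transformed coordinates.
Substitute the transformed coordinates into each option and compare with the original:
(A) x + y  ->  (y) + (z) = y + z   [differs from x + y: not invariant]
(B) x^2 + y^2  ->  (y)^2 + (z)^2 = y^2 + z^2   [differs from x^2 + y^2: not invariant]
(C) y + z  ->  (z) + (x) = x + z   [differs from y + z: not invariant]
(D) x + y + z  ->  (y) + (z) + (x) = x + y + z   [equals x + y + z: invariant]

Only option (D), x + y + z, is unchanged by the transformation.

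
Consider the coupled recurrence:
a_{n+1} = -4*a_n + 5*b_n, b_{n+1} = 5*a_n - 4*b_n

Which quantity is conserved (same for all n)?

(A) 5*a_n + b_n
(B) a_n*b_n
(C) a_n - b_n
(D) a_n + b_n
D

Replace a_n by a_{n+1} = -4*a_n + 5*b_n and b_n by b_{n+1} = 5*a_n - 4*b_n in each option and simplify:
(A) 5*a_n + b_n  ->  5*(-4*a_n + 5*b_n) + (5*a_n - 4*b_n) = -15*a_n + 21*b_n   [not conserved]
(B) a_n*b_n  ->  (-4*a_n + 5*b_n)*(5*a_n - 4*b_n) = -20*a_n^2 + 41*a_n*b_n - 20*b_n^2   [not conserved]
(C) a_n - b_n  ->  (-4*a_n + 5*b_n) - (5*a_n - 4*b_n) = -9*a_n + 9*b_n   [not conserved]
(D) a_n + b_n  ->  (-4*a_n + 5*b_n) + (5*a_n - 4*b_n) = a_n + b_n   [conserved]

Only (D) a_n + b_n returns to itself after one step, so it is the conserved quantity.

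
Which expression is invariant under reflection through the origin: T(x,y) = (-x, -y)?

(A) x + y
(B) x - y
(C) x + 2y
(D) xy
D

The map is reflection through the origin: T(x,y) = (-x, -y).
Substitute the transformed coordinates into each option and compare with the original:
(A) x + y  ->  (-x) + (-y) = -x - y   [differs from x + y: not invariant]
(B) x - y  ->  (-x) - (-y) = -x + y   [differs from x - y: not invariant]
(C) x + 2y  ->  (-x) + 2(-y) = -x - 2y   [differs from x + 2y: not invariant]
(D) xy  ->  (-x)(-y) = xy   [equals xy: invariant]

Only option (D), xy, is unchanged by the transformation.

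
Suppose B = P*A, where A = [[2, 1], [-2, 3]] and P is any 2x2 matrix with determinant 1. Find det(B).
8

By the multiplicative property of determinants, det(B) = det(P*A) = det(P) * det(A) = det(A),
so the determinant is invariant under multiplication by any determinant-1 matrix; we just need det(A).

det(A) = (2)(3) - (1)(-2) = 6 - (-2) = 8

Therefore det(B) = 1 * 8 = 8.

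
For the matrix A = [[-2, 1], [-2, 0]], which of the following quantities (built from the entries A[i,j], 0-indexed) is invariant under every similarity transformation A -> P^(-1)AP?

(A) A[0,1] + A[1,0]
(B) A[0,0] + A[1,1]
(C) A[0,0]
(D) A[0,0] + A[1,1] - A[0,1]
B

A[0,0] + A[1,1] is the trace of A. By the cyclic property of the trace, tr(P^(-1)AP) = tr(APP^(-1)) = tr(A), so it is the same for every matrix similar to A.

The other combinations are not similarity invariants. For example, take P = [[1, -1], [0, 1]] (det P = 1), so P^(-1) = [[1, 1], [0, 1]] and
B = P^(-1)AP = [[-4, 5], [-2, 2]].
Evaluating each option on A and on B:
(A) A[0,1] + A[1,0]: -1 for A, 3 for B -> changes
(B) A[0,0] + A[1,1]: -2 for A, -2 for B -> unchanged
(C) A[0,0]: -2 for A, -4 for B -> changes
(D) A[0,0] + A[1,1] - A[0,1]: -3 for A, -7 for B -> changes

Only (B) A[0,0] + A[1,1] = -2 survives (and it does so for every P, not just this one), so it is the invariant.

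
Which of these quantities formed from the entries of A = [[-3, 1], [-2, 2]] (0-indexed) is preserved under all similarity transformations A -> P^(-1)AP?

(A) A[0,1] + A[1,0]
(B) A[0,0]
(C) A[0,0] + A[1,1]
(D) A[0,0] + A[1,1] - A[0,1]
C

A[0,0] + A[1,1] is the trace of A. By the cyclic property of the trace, tr(P^(-1)AP) = tr(APP^(-1)) = tr(A), so it is the same for every matrix similar to A.

The other combinations are not similarity invariants. For example, take P = [[1, 1], [1, 2]] (det P = 1), so P^(-1) = [[2, -1], [-1, 1]] and
B = P^(-1)AP = [[-4, -4], [2, 3]].
Evaluating each option on A and on B:
(A) A[0,1] + A[1,0]: -1 for A, -2 for B -> changes
(B) A[0,0]: -3 for A, -4 for B -> changes
(C) A[0,0] + A[1,1]: -1 for A, -1 for B -> unchanged
(D) A[0,0] + A[1,1] - A[0,1]: -2 for A, 3 for B -> changes

Only (C) A[0,0] + A[1,1] = -1 survives (and it does so for every P, not just this one), so it is the invariant.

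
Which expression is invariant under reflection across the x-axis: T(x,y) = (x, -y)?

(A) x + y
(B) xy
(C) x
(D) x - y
C

The map is reflection across the x-axis: T(x,y) = (x, -y).
Substitute the transformed coordinates into each option and compare with the original:
(A) x + y  ->  (x) + (-y) = x - y   [differs from x + y: not invariant]
(B) xy  ->  (x)(-y) = -xy   [differs from xy: not invariant]
(C) x  ->  (x) = x   [equals x: invariant]
(D) x - y  ->  (x) - (-y) = x + y   [differs from x - y: not invariant]

Only option (C), x, is unchanged by the transformation.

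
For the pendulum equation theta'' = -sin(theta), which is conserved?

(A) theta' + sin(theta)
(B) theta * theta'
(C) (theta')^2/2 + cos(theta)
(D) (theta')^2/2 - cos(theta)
D

A first integral I satisfies dI/dt = 0 along every solution. Differentiate each option and use the equation of motion:
(A) d/dt[theta' + sin(theta)] = theta'' + cos(theta) theta' = -sin(theta) + theta' cos(theta), not identically 0
(B) d/dt[theta * theta'] = (theta')^2 + theta theta'' = (theta')^2 - theta sin(theta), not identically 0
(C) d/dt[(theta')^2/2 + cos(theta)] = theta' theta'' - sin(theta) theta' = -2 theta' sin(theta), not identically 0
(D) d/dt[(theta')^2/2 - cos(theta)] = theta' theta'' + sin(theta) theta' = theta'(-sin(theta)) + theta' sin(theta) = 0

Only (D) has zero time-derivative. This is the total energy: kinetic (theta')^2/2 plus potential -cos(theta).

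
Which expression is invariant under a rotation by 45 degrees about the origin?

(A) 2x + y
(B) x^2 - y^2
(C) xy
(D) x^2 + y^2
D

A rotation by 45 degrees sends (x, y) to (sqrt(2)x/2 - sqrt(2)y/2, sqrt(2)x/2 + sqrt(2)y/2).
Substitute the transformed coordinates into each option and compare with the original:
(A) 2x + y  ->  2(sqrt(2)x/2 - sqrt(2)y/2) + (sqrt(2)x/2 + sqrt(2)y/2) = 3sqrt(2)x/2 - sqrt(2)y/2   [differs from 2x + y: not invariant]
(B) x^2 - y^2  ->  (sqrt(2)x/2 - sqrt(2)y/2)^2 - (sqrt(2)x/2 + sqrt(2)y/2)^2 = -2xy   [differs from x^2 - y^2: not invariant]
(C) xy  ->  (sqrt(2)x/2 - sqrt(2)y/2)(sqrt(2)x/2 + sqrt(2)y/2) = x^2/2 - y^2/2   [differs from xy: not invariant]
(D) x^2 + y^2  ->  (sqrt(2)x/2 - sqrt(2)y/2)^2 + (sqrt(2)x/2 + sqrt(2)y/2)^2 = x^2 + y^2   [equals x^2 + y^2: invariant]

Only option (D), x^2 + y^2, is unchanged by the transformation.
Geometrically, x^2 + y^2 is the squared distance from the origin, which every rotation about the origin preserves.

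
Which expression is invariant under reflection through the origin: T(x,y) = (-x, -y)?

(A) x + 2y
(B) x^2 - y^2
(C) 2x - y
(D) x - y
B

The map is reflection through the origin: T(x,y) = (-x, -y).
Substitute the transformed coordinates into each option and compare with the original:
(A) x + 2y  ->  (-x) + 2(-y) = -x - 2y   [differs from x + 2y: not invariant]
(B) x^2 - y^2  ->  (-x)^2 - (-y)^2 = x^2 - y^2   [equals x^2 - y^2: invariant]
(C) 2x - y  ->  2(-x) - (-y) = -2x + y   [differs from 2x - y: not invariant]
(D) x - y  ->  (-x) - (-y) = -x + y   [differs from x - y: not invariant]

Only option (B), x^2 - y^2, is unchanged by the transformation.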